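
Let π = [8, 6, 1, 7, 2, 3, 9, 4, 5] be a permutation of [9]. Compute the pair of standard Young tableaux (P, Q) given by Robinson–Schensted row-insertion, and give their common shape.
P = [1, 2, 3, 4, 5] / [6, 7, 9] / [8];  Q = [1, 4, 6, 7, 9] / [2, 5, 8] / [3];  common shape = (5, 3, 1)

Row-insert the values π_1, π_2, … into P one at a time, bumping the leftmost entry strictly greater than the inserted value down to the next row. The recording tableau Q records, in position (i, j), the step at which that cell was added to P.
  Insert 8 (step 1): P = [8];  Q = [1]
  Insert 6 (step 2): P = [6] / [8];  Q = [1] / [2]
  Insert 1 (step 3): P = [1] / [6] / [8];  Q = [1] / [2] / [3]
  Insert 7 (step 4): P = [1, 7] / [6] / [8];  Q = [1, 4] / [2] / [3]
  Insert 2 (step 5): P = [1, 2] / [6, 7] / [8];  Q = [1, 4] / [2, 5] / [3]
  Insert 3 (step 6): P = [1, 2, 3] / [6, 7] / [8];  Q = [1, 4, 6] / [2, 5] / [3]
  Insert 9 (step 7): P = [1, 2, 3, 9] / [6, 7] / [8];  Q = [1, 4, 6, 7] / [2, 5] / [3]
  Insert 4 (step 8): P = [1, 2, 3, 4] / [6, 7, 9] / [8];  Q = [1, 4, 6, 7] / [2, 5, 8] / [3]
  Insert 5 (step 9): P = [1, 2, 3, 4, 5] / [6, 7, 9] / [8];  Q = [1, 4, 6, 7, 9] / [2, 5, 8] / [3]
Final shape: (5, 3, 1).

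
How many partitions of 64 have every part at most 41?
p(64, parts ≤ 41) = 1737122

Use the recurrence p(n, m) = p(n, m−1) + p(n−m, m): either the largest part is < m (count p(n, m−1)) or the largest part is exactly m (remove one copy of m, count p(n−m, m)). With p(0, ·) = 1 this gives p(64, parts ≤ 41) = 1737122. (By conjugating Young diagrams, this also counts partitions of 64 into at most 41 parts.)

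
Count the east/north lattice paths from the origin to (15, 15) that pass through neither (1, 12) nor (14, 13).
Number of paths = 94934326

Inclusion–exclusion. Total paths: C(30, 15) = 155117520. Through P₁: C(13, 1)·C(17, 14) = 8840. Through P₂: C(27, 14)·C(3, 1) = 60174900. Since P₁ is strictly southwest of P₂, a monotone path through both must visit P₁ then P₂; paths through both = C(13, 1)·C(14, 13)·C(3, 1) = 546. Avoid both = 155117520 − 8840 − 60174900 + 546 = 94934326.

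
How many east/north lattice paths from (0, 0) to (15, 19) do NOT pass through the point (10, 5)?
Number of paths = 1821048636

Total paths from (0, 0) to (15, 19): C(34, 15) = 1855967520. Paths through (10, 5): (paths (0, 0) → (10, 5)) × (paths (10, 5) → (15, 19)) = C(15, 10) · C(19, 5) = 3003 · 11628 = 34918884. Avoidance count = 1855967520 − 34918884 = 1821048636.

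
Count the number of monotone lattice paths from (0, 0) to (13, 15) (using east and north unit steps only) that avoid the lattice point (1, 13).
Number of paths = 37440886

Total paths from (0, 0) to (13, 15): C(28, 13) = 37442160. Paths through (1, 13): (paths (0, 0) → (1, 13)) × (paths (1, 13) → (13, 15)) = C(14, 1) · C(14, 12) = 14 · 91 = 1274. Avoidance count = 37442160 − 1274 = 37440886.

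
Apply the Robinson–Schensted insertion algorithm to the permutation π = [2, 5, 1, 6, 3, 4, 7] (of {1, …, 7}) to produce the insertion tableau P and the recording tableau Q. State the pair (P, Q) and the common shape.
P = [1, 3, 4, 7] / [2, 5, 6];  Q = [1, 2, 4, 7] / [3, 5, 6];  common shape = (4, 3)

Row-insert the values π_1, π_2, … into P one at a time, bumping the leftmost entry strictly greater than the inserted value down to the next row. The recording tableau Q records, in position (i, j), the step at which that cell was added to P.
  Insert 2 (step 1): P = [2];  Q = [1]
  Insert 5 (step 2): P = [2, 5];  Q = [1, 2]
  Insert 1 (step 3): P = [1, 5] / [2];  Q = [1, 2] / [3]
  Insert 6 (step 4): P = [1, 5, 6] / [2];  Q = [1, 2, 4] / [3]
  Insert 3 (step 5): P = [1, 3, 6] / [2, 5];  Q = [1, 2, 4] / [3, 5]
  Insert 4 (step 6): P = [1, 3, 4] / [2, 5, 6];  Q = [1, 2, 4] / [3, 5, 6]
  Insert 7 (step 7): P = [1, 3, 4, 7] / [2, 5, 6];  Q = [1, 2, 4, 7] / [3, 5, 6]
Final shape: (4, 3).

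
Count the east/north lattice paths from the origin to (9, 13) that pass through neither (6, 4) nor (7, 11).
Number of paths = 270356

Inclusion–exclusion. Total paths: C(22, 9) = 497420. Through P₁: C(10, 6)·C(12, 3) = 46200. Through P₂: C(18, 7)·C(4, 2) = 190944. Since P₁ is strictly southwest of P₂, a monotone path through both must visit P₁ then P₂; paths through both = C(10, 6)·C(8, 1)·C(4, 2) = 10080. Avoid both = 497420 − 46200 − 190944 + 10080 = 270356.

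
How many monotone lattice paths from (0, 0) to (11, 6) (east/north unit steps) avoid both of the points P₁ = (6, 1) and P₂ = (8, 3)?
Number of paths = 8152

Inclusion–exclusion. Total paths: C(17, 11) = 12376. Through P₁: C(7, 6)·C(10, 5) = 1764. Through P₂: C(11, 8)·C(6, 3) = 3300. Since P₁ is strictly southwest of P₂, a monotone path through both must visit P₁ then P₂; paths through both = C(7, 6)·C(4, 2)·C(6, 3) = 840. Avoid both = 12376 − 1764 − 3300 + 840 = 8152.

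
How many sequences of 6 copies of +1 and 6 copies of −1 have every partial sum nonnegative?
C_6 = 132

These ballot sequences are counted by the Catalan number C_n = (1/(n + 1)) · C(2n, n). For n = 6: C_6 = (1/7) · C(12, 6) = 924/7 = 132.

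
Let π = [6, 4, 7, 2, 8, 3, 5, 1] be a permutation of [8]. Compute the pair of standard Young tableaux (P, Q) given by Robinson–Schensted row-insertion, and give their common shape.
P = [1, 3, 5] / [2, 7, 8] / [4] / [6];  Q = [1, 3, 5] / [2, 6, 7] / [4] / [8];  common shape = (3, 3, 1, 1)

Row-insert the values π_1, π_2, … into P one at a time, bumping the leftmost entry strictly greater than the inserted value down to the next row. The recording tableau Q records, in position (i, j), the step at which that cell was added to P.
  Insert 6 (step 1): P = [6];  Q = [1]
  Insert 4 (step 2): P = [4] / [6];  Q = [1] / [2]
  Insert 7 (step 3): P = [4, 7] / [6];  Q = [1, 3] / [2]
  Insert 2 (step 4): P = [2, 7] / [4] / [6];  Q = [1, 3] / [2] / [4]
  Insert 8 (step 5): P = [2, 7, 8] / [4] / [6];  Q = [1, 3, 5] / [2] / [4]
  Insert 3 (step 6): P = [2, 3, 8] / [4, 7] / [6];  Q = [1, 3, 5] / [2, 6] / [4]
  Insert 5 (step 7): P = [2, 3, 5] / [4, 7, 8] / [6];  Q = [1, 3, 5] / [2, 6, 7] / [4]
  Insert 1 (step 8): P = [1, 3, 5] / [2, 7, 8] / [4] / [6];  Q = [1, 3, 5] / [2, 6, 7] / [4] / [8]
Final shape: (3, 3, 1, 1).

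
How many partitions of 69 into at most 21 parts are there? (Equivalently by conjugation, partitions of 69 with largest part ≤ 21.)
p(69, parts ≤ 21) = 2801502

Use the recurrence p(n, m) = p(n, m−1) + p(n−m, m): either the largest part is < m (count p(n, m−1)) or the largest part is exactly m (remove one copy of m, count p(n−m, m)). With p(0, ·) = 1 this gives p(69, parts ≤ 21) = 2801502. (By conjugating Young diagrams, this also counts partitions of 69 into at most 21 parts.)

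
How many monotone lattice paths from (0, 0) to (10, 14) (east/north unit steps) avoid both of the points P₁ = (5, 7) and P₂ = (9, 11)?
Number of paths = 883912

Inclusion–exclusion. Total paths: C(24, 10) = 1961256. Through P₁: C(12, 5)·C(12, 5) = 627264. Through P₂: C(20, 9)·C(4, 1) = 671840. Since P₁ is strictly southwest of P₂, a monotone path through both must visit P₁ then P₂; paths through both = C(12, 5)·C(8, 4)·C(4, 1) = 221760. Avoid both = 1961256 − 627264 − 671840 + 221760 = 883912.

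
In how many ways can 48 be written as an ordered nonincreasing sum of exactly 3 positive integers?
p(48, 3 parts) = 192

Partitions of n into exactly k parts are in bijection with partitions of n − k into at most k parts (subtract 1 from each part). So p(48, exactly 3) = p(45, parts ≤ 3). Computing via the recurrence p(m, j) = p(m, j−1) + p(m−j, j) gives 192.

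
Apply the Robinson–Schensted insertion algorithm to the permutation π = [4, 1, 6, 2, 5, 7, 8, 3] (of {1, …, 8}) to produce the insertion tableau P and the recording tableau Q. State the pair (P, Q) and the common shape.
P = [1, 2, 3, 7, 8] / [4, 5] / [6];  Q = [1, 3, 5, 6, 7] / [2, 4] / [8];  common shape = (5, 2, 1)

Row-insert the values π_1, π_2, … into P one at a time, bumping the leftmost entry strictly greater than the inserted value down to the next row. The recording tableau Q records, in position (i, j), the step at which that cell was added to P.
  Insert 4 (step 1): P = [4];  Q = [1]
  Insert 1 (step 2): P = [1] / [4];  Q = [1] / [2]
  Insert 6 (step 3): P = [1, 6] / [4];  Q = [1, 3] / [2]
  Insert 2 (step 4): P = [1, 2] / [4, 6];  Q = [1, 3] / [2, 4]
  Insert 5 (step 5): P = [1, 2, 5] / [4, 6];  Q = [1, 3, 5] / [2, 4]
  Insert 7 (step 6): P = [1, 2, 5, 7] / [4, 6];  Q = [1, 3, 5, 6] / [2, 4]
  Insert 8 (step 7): P = [1, 2, 5, 7, 8] / [4, 6];  Q = [1, 3, 5, 6, 7] / [2, 4]
  Insert 3 (step 8): P = [1, 2, 3, 7, 8] / [4, 5] / [6];  Q = [1, 3, 5, 6, 7] / [2, 4] / [8]
Final shape: (5, 2, 1).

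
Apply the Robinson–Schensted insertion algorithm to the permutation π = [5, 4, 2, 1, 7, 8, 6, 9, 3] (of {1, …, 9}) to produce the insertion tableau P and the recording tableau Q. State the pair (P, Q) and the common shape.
P = [1, 3, 8, 9] / [2, 6] / [4, 7] / [5];  Q = [1, 5, 6, 8] / [2, 7] / [3, 9] / [4];  common shape = (4, 2, 2, 1)

Row-insert the values π_1, π_2, … into P one at a time, bumping the leftmost entry strictly greater than the inserted value down to the next row. The recording tableau Q records, in position (i, j), the step at which that cell was added to P.
  Insert 5 (step 1): P = [5];  Q = [1]
  Insert 4 (step 2): P = [4] / [5];  Q = [1] / [2]
  Insert 2 (step 3): P = [2] / [4] / [5];  Q = [1] / [2] / [3]
  Insert 1 (step 4): P = [1] / [2] / [4] / [5];  Q = [1] / [2] / [3] / [4]
  Insert 7 (step 5): P = [1, 7] / [2] / [4] / [5];  Q = [1, 5] / [2] / [3] / [4]
  Insert 8 (step 6): P = [1, 7, 8] / [2] / [4] / [5];  Q = [1, 5, 6] / [2] / [3] / [4]
  Insert 6 (step 7): P = [1, 6, 8] / [2, 7] / [4] / [5];  Q = [1, 5, 6] / [2, 7] / [3] / [4]
  Insert 9 (step 8): P = [1, 6, 8, 9] / [2, 7] / [4] / [5];  Q = [1, 5, 6, 8] / [2, 7] / [3] / [4]
  Insert 3 (step 9): P = [1, 3, 8, 9] / [2, 6] / [4, 7] / [5];  Q = [1, 5, 6, 8] / [2, 7] / [3, 9] / [4]
Final shape: (4, 2, 2, 1).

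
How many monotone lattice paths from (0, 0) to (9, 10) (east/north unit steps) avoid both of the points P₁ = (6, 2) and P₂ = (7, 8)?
Number of paths = 50324

Inclusion–exclusion. Total paths: C(19, 9) = 92378. Through P₁: C(8, 6)·C(11, 3) = 4620. Through P₂: C(15, 7)·C(4, 2) = 38610. Since P₁ is strictly southwest of P₂, a monotone path through both must visit P₁ then P₂; paths through both = C(8, 6)·C(7, 1)·C(4, 2) = 1176. Avoid both = 92378 − 4620 − 38610 + 1176 = 50324.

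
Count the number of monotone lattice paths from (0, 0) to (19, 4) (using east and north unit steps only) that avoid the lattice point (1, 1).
Number of paths = 6195

Total paths from (0, 0) to (19, 4): C(23, 19) = 8855. Paths through (1, 1): (paths (0, 0) → (1, 1)) × (paths (1, 1) → (19, 4)) = C(2, 1) · C(21, 18) = 2 · 1330 = 2660. Avoidance count = 8855 − 2660 = 6195.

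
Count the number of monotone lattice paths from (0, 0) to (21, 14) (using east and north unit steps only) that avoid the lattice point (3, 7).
Number of paths = 2262275400

Total paths from (0, 0) to (21, 14): C(35, 21) = 2319959400. Paths through (3, 7): (paths (0, 0) → (3, 7)) × (paths (3, 7) → (21, 14)) = C(10, 3) · C(25, 18) = 120 · 480700 = 57684000. Avoidance count = 2319959400 − 57684000 = 2262275400.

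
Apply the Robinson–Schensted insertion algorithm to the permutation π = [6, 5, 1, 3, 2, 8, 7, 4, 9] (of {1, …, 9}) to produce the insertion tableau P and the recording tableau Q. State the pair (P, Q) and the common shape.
P = [1, 2, 4, 9] / [3, 7] / [5, 8] / [6];  Q = [1, 4, 6, 9] / [2, 7] / [3, 8] / [5];  common shape = (4, 2, 2, 1)

Row-insert the values π_1, π_2, … into P one at a time, bumping the leftmost entry strictly greater than the inserted value down to the next row. The recording tableau Q records, in position (i, j), the step at which that cell was added to P.
  Insert 6 (step 1): P = [6];  Q = [1]
  Insert 5 (step 2): P = [5] / [6];  Q = [1] / [2]
  Insert 1 (step 3): P = [1] / [5] / [6];  Q = [1] / [2] / [3]
  Insert 3 (step 4): P = [1, 3] / [5] / [6];  Q = [1, 4] / [2] / [3]
  Insert 2 (step 5): P = [1, 2] / [3] / [5] / [6];  Q = [1, 4] / [2] / [3] / [5]
  Insert 8 (step 6): P = [1, 2, 8] / [3] / [5] / [6];  Q = [1, 4, 6] / [2] / [3] / [5]
  Insert 7 (step 7): P = [1, 2, 7] / [3, 8] / [5] / [6];  Q = [1, 4, 6] / [2, 7] / [3] / [5]
  Insert 4 (step 8): P = [1, 2, 4] / [3, 7] / [5, 8] / [6];  Q = [1, 4, 6] / [2, 7] / [3, 8] / [5]
  Insert 9 (step 9): P = [1, 2, 4, 9] / [3, 7] / [5, 8] / [6];  Q = [1, 4, 6, 9] / [2, 7] / [3, 8] / [5]
Final shape: (4, 2, 2, 1).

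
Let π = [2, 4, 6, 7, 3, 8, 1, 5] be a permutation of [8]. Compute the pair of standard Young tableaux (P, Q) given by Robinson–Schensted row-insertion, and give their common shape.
P = [1, 3, 5, 7, 8] / [2, 6] / [4];  Q = [1, 2, 3, 4, 6] / [5, 8] / [7];  common shape = (5, 2, 1)

Row-insert the values π_1, π_2, … into P one at a time, bumping the leftmost entry strictly greater than the inserted value down to the next row. The recording tableau Q records, in position (i, j), the step at which that cell was added to P.
  Insert 2 (step 1): P = [2];  Q = [1]
  Insert 4 (step 2): P = [2, 4];  Q = [1, 2]
  Insert 6 (step 3): P = [2, 4, 6];  Q = [1, 2, 3]
  Insert 7 (step 4): P = [2, 4, 6, 7];  Q = [1, 2, 3, 4]
  Insert 3 (step 5): P = [2, 3, 6, 7] / [4];  Q = [1, 2, 3, 4] / [5]
  Insert 8 (step 6): P = [2, 3, 6, 7, 8] / [4];  Q = [1, 2, 3, 4, 6] / [5]
  Insert 1 (step 7): P = [1, 3, 6, 7, 8] / [2] / [4];  Q = [1, 2, 3, 4, 6] / [5] / [7]
  Insert 5 (step 8): P = [1, 3, 5, 7, 8] / [2, 6] / [4];  Q = [1, 2, 3, 4, 6] / [5, 8] / [7]
Final shape: (5, 2, 1).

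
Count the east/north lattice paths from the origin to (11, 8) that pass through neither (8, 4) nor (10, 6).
Number of paths = 43143

Inclusion–exclusion. Total paths: C(19, 11) = 75582. Through P₁: C(12, 8)·C(7, 3) = 17325. Through P₂: C(16, 10)·C(3, 1) = 24024. Since P₁ is strictly southwest of P₂, a monotone path through both must visit P₁ then P₂; paths through both = C(12, 8)·C(4, 2)·C(3, 1) = 8910. Avoid both = 75582 − 17325 − 24024 + 8910 = 43143.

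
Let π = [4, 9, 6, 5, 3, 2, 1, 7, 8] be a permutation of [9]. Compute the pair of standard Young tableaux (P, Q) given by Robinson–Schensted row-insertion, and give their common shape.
P = [1, 5, 7, 8] / [2] / [3] / [4] / [6] / [9];  Q = [1, 2, 8, 9] / [3] / [4] / [5] / [6] / [7];  common shape = (4, 1, 1, 1, 1, 1)

Row-insert the values π_1, π_2, … into P one at a time, bumping the leftmost entry strictly greater than the inserted value down to the next row. The recording tableau Q records, in position (i, j), the step at which that cell was added to P.
  Insert 4 (step 1): P = [4];  Q = [1]
  Insert 9 (step 2): P = [4, 9];  Q = [1, 2]
  Insert 6 (step 3): P = [4, 6] / [9];  Q = [1, 2] / [3]
  Insert 5 (step 4): P = [4, 5] / [6] / [9];  Q = [1, 2] / [3] / [4]
  Insert 3 (step 5): P = [3, 5] / [4] / [6] / [9];  Q = [1, 2] / [3] / [4] / [5]
  Insert 2 (step 6): P = [2, 5] / [3] / [4] / [6] / [9];  Q = [1, 2] / [3] / [4] / [5] / [6]
  Insert 1 (step 7): P = [1, 5] / [2] / [3] / [4] / [6] / [9];  Q = [1, 2] / [3] / [4] / [5] / [6] / [7]
  Insert 7 (step 8): P = [1, 5, 7] / [2] / [3] / [4] / [6] / [9];  Q = [1, 2, 8] / [3] / [4] / [5] / [6] / [7]
  Insert 8 (step 9): P = [1, 5, 7, 8] / [2] / [3] / [4] / [6] / [9];  Q = [1, 2, 8, 9] / [3] / [4] / [5] / [6] / [7]
Final shape: (4, 1, 1, 1, 1, 1).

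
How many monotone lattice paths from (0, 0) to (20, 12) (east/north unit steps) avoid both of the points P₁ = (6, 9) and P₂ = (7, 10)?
Number of paths = 221398450

Inclusion–exclusion. Total paths: C(32, 20) = 225792840. Through P₁: C(15, 6)·C(17, 14) = 3403400. Through P₂: C(17, 7)·C(15, 13) = 2042040. Since P₁ is strictly southwest of P₂, a monotone path through both must visit P₁ then P₂; paths through both = C(15, 6)·C(2, 1)·C(15, 13) = 1051050. Avoid both = 225792840 − 3403400 − 2042040 + 1051050 = 221398450.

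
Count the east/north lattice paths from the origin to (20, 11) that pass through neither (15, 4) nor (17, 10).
Number of paths = 48291495

Inclusion–exclusion. Total paths: C(31, 20) = 84672315. Through P₁: C(19, 15)·C(12, 5) = 3069792. Through P₂: C(27, 17)·C(4, 3) = 33745140. Since P₁ is strictly southwest of P₂, a monotone path through both must visit P₁ then P₂; paths through both = C(19, 15)·C(8, 2)·C(4, 3) = 434112. Avoid both = 84672315 − 3069792 − 33745140 + 434112 = 48291495.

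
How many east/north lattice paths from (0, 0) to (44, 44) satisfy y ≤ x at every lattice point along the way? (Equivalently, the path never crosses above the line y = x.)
Number of paths = 583300119592996693088040

By the reflection principle (André's argument), the number of monotone paths to (44, 44) with n ≤ m that never go above y = x is C(88, 44) − C(88, 45) = 26248505381684851188961800 − 25665205262091854495873760 = 583300119592996693088040.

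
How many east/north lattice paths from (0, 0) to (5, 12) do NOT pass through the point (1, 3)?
Number of paths = 3328

Total paths from (0, 0) to (5, 12): C(17, 5) = 6188. Paths through (1, 3): (paths (0, 0) → (1, 3)) × (paths (1, 3) → (5, 12)) = C(4, 1) · C(13, 4) = 4 · 715 = 2860. Avoidance count = 6188 − 2860 = 3328.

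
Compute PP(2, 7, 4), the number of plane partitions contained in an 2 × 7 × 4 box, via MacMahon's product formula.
PP(2, 7, 4) = 32670

Evaluate the triple product over i = 1..2, j = 1..7, k = 1..4. The factors are (2/1) · (3/2) · (4/3) · (5/4) · (3/2) · (4/3) · (5/4) · (6/5) · … (56 factors total). The numerators and denominators telescope so the product is an integer; carrying out the multiplication exactly gives PP(2, 7, 4) = 32670.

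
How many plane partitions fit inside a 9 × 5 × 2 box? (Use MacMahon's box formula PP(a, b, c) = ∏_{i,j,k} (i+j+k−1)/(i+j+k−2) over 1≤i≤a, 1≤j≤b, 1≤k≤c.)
PP(9, 5, 2) = 1002001

Evaluate the triple product over i = 1..9, j = 1..5, k = 1..2. The factors are (2/1) · (3/2) · (3/2) · (4/3) · (4/3) · (5/4) · (5/4) · (6/5) · … (90 factors total). The numerators and denominators telescope so the product is an integer; carrying out the multiplication exactly gives PP(9, 5, 2) = 1002001.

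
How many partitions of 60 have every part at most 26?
p(60, parts ≤ 26) = 912532

Use the recurrence p(n, m) = p(n, m−1) + p(n−m, m): either the largest part is < m (count p(n, m−1)) or the largest part is exactly m (remove one copy of m, count p(n−m, m)). With p(0, ·) = 1 this gives p(60, parts ≤ 26) = 912532. (By conjugating Young diagrams, this also counts partitions of 60 into at most 26 parts.)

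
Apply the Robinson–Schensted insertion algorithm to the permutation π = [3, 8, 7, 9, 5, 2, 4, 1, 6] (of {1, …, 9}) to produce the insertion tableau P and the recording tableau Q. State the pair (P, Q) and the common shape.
P = [1, 4, 6] / [2, 5, 9] / [3] / [7] / [8];  Q = [1, 2, 4] / [3, 7, 9] / [5] / [6] / [8];  common shape = (3, 3, 1, 1, 1)

Row-insert the values π_1, π_2, … into P one at a time, bumping the leftmost entry strictly greater than the inserted value down to the next row. The recording tableau Q records, in position (i, j), the step at which that cell was added to P.
  Insert 3 (step 1): P = [3];  Q = [1]
  Insert 8 (step 2): P = [3, 8];  Q = [1, 2]
  Insert 7 (step 3): P = [3, 7] / [8];  Q = [1, 2] / [3]
  Insert 9 (step 4): P = [3, 7, 9] / [8];  Q = [1, 2, 4] / [3]
  Insert 5 (step 5): P = [3, 5, 9] / [7] / [8];  Q = [1, 2, 4] / [3] / [5]
  Insert 2 (step 6): P = [2, 5, 9] / [3] / [7] / [8];  Q = [1, 2, 4] / [3] / [5] / [6]
  Insert 4 (step 7): P = [2, 4, 9] / [3, 5] / [7] / [8];  Q = [1, 2, 4] / [3, 7] / [5] / [6]
  Insert 1 (step 8): P = [1, 4, 9] / [2, 5] / [3] / [7] / [8];  Q = [1, 2, 4] / [3, 7] / [5] / [6] / [8]
  Insert 6 (step 9): P = [1, 4, 6] / [2, 5, 9] / [3] / [7] / [8];  Q = [1, 2, 4] / [3, 7, 9] / [5] / [6] / [8]
Final shape: (3, 3, 1, 1, 1).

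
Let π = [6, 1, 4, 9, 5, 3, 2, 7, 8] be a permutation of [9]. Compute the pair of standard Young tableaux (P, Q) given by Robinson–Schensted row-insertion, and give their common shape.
P = [1, 2, 5, 7, 8] / [3, 9] / [4] / [6];  Q = [1, 3, 4, 8, 9] / [2, 5] / [6] / [7];  common shape = (5, 2, 1, 1)

Row-insert the values π_1, π_2, … into P one at a time, bumping the leftmost entry strictly greater than the inserted value down to the next row. The recording tableau Q records, in position (i, j), the step at which that cell was added to P.
  Insert 6 (step 1): P = [6];  Q = [1]
  Insert 1 (step 2): P = [1] / [6];  Q = [1] / [2]
  Insert 4 (step 3): P = [1, 4] / [6];  Q = [1, 3] / [2]
  Insert 9 (step 4): P = [1, 4, 9] / [6];  Q = [1, 3, 4] / [2]
  Insert 5 (step 5): P = [1, 4, 5] / [6, 9];  Q = [1, 3, 4] / [2, 5]
  Insert 3 (step 6): P = [1, 3, 5] / [4, 9] / [6];  Q = [1, 3, 4] / [2, 5] / [6]
  Insert 2 (step 7): P = [1, 2, 5] / [3, 9] / [4] / [6];  Q = [1, 3, 4] / [2, 5] / [6] / [7]
  Insert 7 (step 8): P = [1, 2, 5, 7] / [3, 9] / [4] / [6];  Q = [1, 3, 4, 8] / [2, 5] / [6] / [7]
  Insert 8 (step 9): P = [1, 2, 5, 7, 8] / [3, 9] / [4] / [6];  Q = [1, 3, 4, 8, 9] / [2, 5] / [6] / [7]
Final shape: (5, 2, 1, 1).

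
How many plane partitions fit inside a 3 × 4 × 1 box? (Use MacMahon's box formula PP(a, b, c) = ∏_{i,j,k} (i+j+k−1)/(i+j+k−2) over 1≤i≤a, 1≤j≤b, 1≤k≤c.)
PP(3, 4, 1) = 35

Evaluate the triple product over i = 1..3, j = 1..4, k = 1..1. The factors are (2/1) · (3/2) · (4/3) · (5/4) · (3/2) · (4/3) · (5/4) · (6/5) · … (12 factors total). The numerators and denominators telescope so the product is an integer; carrying out the multiplication exactly gives PP(3, 4, 1) = 35.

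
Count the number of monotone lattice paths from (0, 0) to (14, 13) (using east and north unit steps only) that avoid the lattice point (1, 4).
Number of paths = 17571200

Total paths from (0, 0) to (14, 13): C(27, 14) = 20058300. Paths through (1, 4): (paths (0, 0) → (1, 4)) × (paths (1, 4) → (14, 13)) = C(5, 1) · C(22, 13) = 5 · 497420 = 2487100. Avoidance count = 20058300 − 2487100 = 17571200.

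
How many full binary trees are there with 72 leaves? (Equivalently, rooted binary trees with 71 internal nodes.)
C_71 = 5175569924646105559418940193995065716350

These full binary trees are counted by the Catalan number C_n = (1/(n + 1)) · C(2n, n). For n = 71: C_71 = (1/72) · C(142, 71) = 372641034574519600278163693967644731577200/72 = 5175569924646105559418940193995065716350.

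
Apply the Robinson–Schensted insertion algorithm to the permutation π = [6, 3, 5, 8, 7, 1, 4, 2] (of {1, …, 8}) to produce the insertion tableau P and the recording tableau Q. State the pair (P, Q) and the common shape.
P = [1, 2, 7] / [3, 4] / [5, 8] / [6];  Q = [1, 3, 4] / [2, 5] / [6, 7] / [8];  common shape = (3, 2, 2, 1)

Row-insert the values π_1, π_2, … into P one at a time, bumping the leftmost entry strictly greater than the inserted value down to the next row. The recording tableau Q records, in position (i, j), the step at which that cell was added to P.
  Insert 6 (step 1): P = [6];  Q = [1]
  Insert 3 (step 2): P = [3] / [6];  Q = [1] / [2]
  Insert 5 (step 3): P = [3, 5] / [6];  Q = [1, 3] / [2]
  Insert 8 (step 4): P = [3, 5, 8] / [6];  Q = [1, 3, 4] / [2]
  Insert 7 (step 5): P = [3, 5, 7] / [6, 8];  Q = [1, 3, 4] / [2, 5]
  Insert 1 (step 6): P = [1, 5, 7] / [3, 8] / [6];  Q = [1, 3, 4] / [2, 5] / [6]
  Insert 4 (step 7): P = [1, 4, 7] / [3, 5] / [6, 8];  Q = [1, 3, 4] / [2, 5] / [6, 7]
  Insert 2 (step 8): P = [1, 2, 7] / [3, 4] / [5, 8] / [6];  Q = [1, 3, 4] / [2, 5] / [6, 7] / [8]
Final shape: (3, 2, 2, 1).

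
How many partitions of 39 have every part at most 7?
p(39, parts ≤ 7) = 5731

Use the recurrence p(n, m) = p(n, m−1) + p(n−m, m): either the largest part is < m (count p(n, m−1)) or the largest part is exactly m (remove one copy of m, count p(n−m, m)). With p(0, ·) = 1 this gives p(39, parts ≤ 7) = 5731. (By conjugating Young diagrams, this also counts partitions of 39 into at most 7 parts.)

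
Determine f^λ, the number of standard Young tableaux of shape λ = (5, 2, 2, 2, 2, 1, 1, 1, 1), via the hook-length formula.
# SYT of shape (5, 2, 2, 2, 2, 1, 1, 1, 1) = 327250

Hook-length formula: f^λ = n! / Π hook(c), product over all cells c of the Young diagram. For λ = (5, 2, 2, 2, 2, 1, 1, 1, 1), n = 17 boxes. Hook lengths by row (left-to-right, top-to-bottom): [13, 8, 3, 2, 1]; [9, 4]; [8, 3]; [7, 2]; [6, 1]; [4]; [3]; [2]; [1]. Product of hooks = 1086898176. So f^λ = 17! / 1086898176 = 355687428096000 / 1086898176 = 327250.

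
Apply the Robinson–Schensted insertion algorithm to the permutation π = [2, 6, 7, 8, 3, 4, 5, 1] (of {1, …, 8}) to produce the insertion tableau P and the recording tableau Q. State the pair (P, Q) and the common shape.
P = [1, 3, 4, 5] / [2, 7, 8] / [6];  Q = [1, 2, 3, 4] / [5, 6, 7] / [8];  common shape = (4, 3, 1)

Row-insert the values π_1, π_2, … into P one at a time, bumping the leftmost entry strictly greater than the inserted value down to the next row. The recording tableau Q records, in position (i, j), the step at which that cell was added to P.
  Insert 2 (step 1): P = [2];  Q = [1]
  Insert 6 (step 2): P = [2, 6];  Q = [1, 2]
  Insert 7 (step 3): P = [2, 6, 7];  Q = [1, 2, 3]
  Insert 8 (step 4): P = [2, 6, 7, 8];  Q = [1, 2, 3, 4]
  Insert 3 (step 5): P = [2, 3, 7, 8] / [6];  Q = [1, 2, 3, 4] / [5]
  Insert 4 (step 6): P = [2, 3, 4, 8] / [6, 7];  Q = [1, 2, 3, 4] / [5, 6]
  Insert 5 (step 7): P = [2, 3, 4, 5] / [6, 7, 8];  Q = [1, 2, 3, 4] / [5, 6, 7]
  Insert 1 (step 8): P = [1, 3, 4, 5] / [2, 7, 8] / [6];  Q = [1, 2, 3, 4] / [5, 6, 7] / [8]
Final shape: (4, 3, 1).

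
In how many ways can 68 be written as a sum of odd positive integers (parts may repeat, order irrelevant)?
p_odd(68) = 24576

Enumerate partitions using only odd parts via the recurrence o(n, m) = o(n, m−2) + o(n−m, m) over odd m, starting from the largest odd part ≤ n. This gives p_odd(68) = 24576. (Euler's theorem: equals the count of distinct-part partitions.)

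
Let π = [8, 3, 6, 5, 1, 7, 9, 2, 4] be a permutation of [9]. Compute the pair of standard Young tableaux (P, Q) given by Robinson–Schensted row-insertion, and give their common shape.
P = [1, 2, 4, 9] / [3, 5, 7] / [6] / [8];  Q = [1, 3, 6, 7] / [2, 8, 9] / [4] / [5];  common shape = (4, 3, 1, 1)

Row-insert the values π_1, π_2, … into P one at a time, bumping the leftmost entry strictly greater than the inserted value down to the next row. The recording tableau Q records, in position (i, j), the step at which that cell was added to P.
  Insert 8 (step 1): P = [8];  Q = [1]
  Insert 3 (step 2): P = [3] / [8];  Q = [1] / [2]
  Insert 6 (step 3): P = [3, 6] / [8];  Q = [1, 3] / [2]
  Insert 5 (step 4): P = [3, 5] / [6] / [8];  Q = [1, 3] / [2] / [4]
  Insert 1 (step 5): P = [1, 5] / [3] / [6] / [8];  Q = [1, 3] / [2] / [4] / [5]
  Insert 7 (step 6): P = [1, 5, 7] / [3] / [6] / [8];  Q = [1, 3, 6] / [2] / [4] / [5]
  Insert 9 (step 7): P = [1, 5, 7, 9] / [3] / [6] / [8];  Q = [1, 3, 6, 7] / [2] / [4] / [5]
  Insert 2 (step 8): P = [1, 2, 7, 9] / [3, 5] / [6] / [8];  Q = [1, 3, 6, 7] / [2, 8] / [4] / [5]
  Insert 4 (step 9): P = [1, 2, 4, 9] / [3, 5, 7] / [6] / [8];  Q = [1, 3, 6, 7] / [2, 8, 9] / [4] / [5]
Final shape: (4, 3, 1, 1).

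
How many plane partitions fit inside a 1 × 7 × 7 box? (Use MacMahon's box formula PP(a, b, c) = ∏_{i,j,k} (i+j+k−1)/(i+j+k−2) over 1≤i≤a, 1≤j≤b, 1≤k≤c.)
PP(1, 7, 7) = 3432

Evaluate the triple product over i = 1..1, j = 1..7, k = 1..7. The factors are (2/1) · (3/2) · (4/3) · (5/4) · (6/5) · (7/6) · (8/7) · (3/2) · … (49 factors total). The numerators and denominators telescope so the product is an integer; carrying out the multiplication exactly gives PP(1, 7, 7) = 3432.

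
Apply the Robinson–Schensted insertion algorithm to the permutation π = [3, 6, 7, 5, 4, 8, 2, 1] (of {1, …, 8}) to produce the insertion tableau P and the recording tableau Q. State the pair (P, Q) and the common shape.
P = [1, 4, 7, 8] / [2] / [3] / [5] / [6];  Q = [1, 2, 3, 6] / [4] / [5] / [7] / [8];  common shape = (4, 1, 1, 1, 1)

Row-insert the values π_1, π_2, … into P one at a time, bumping the leftmost entry strictly greater than the inserted value down to the next row. The recording tableau Q records, in position (i, j), the step at which that cell was added to P.
  Insert 3 (step 1): P = [3];  Q = [1]
  Insert 6 (step 2): P = [3, 6];  Q = [1, 2]
  Insert 7 (step 3): P = [3, 6, 7];  Q = [1, 2, 3]
  Insert 5 (step 4): P = [3, 5, 7] / [6];  Q = [1, 2, 3] / [4]
  Insert 4 (step 5): P = [3, 4, 7] / [5] / [6];  Q = [1, 2, 3] / [4] / [5]
  Insert 8 (step 6): P = [3, 4, 7, 8] / [5] / [6];  Q = [1, 2, 3, 6] / [4] / [5]
  Insert 2 (step 7): P = [2, 4, 7, 8] / [3] / [5] / [6];  Q = [1, 2, 3, 6] / [4] / [5] / [7]
  Insert 1 (step 8): P = [1, 4, 7, 8] / [2] / [3] / [5] / [6];  Q = [1, 2, 3, 6] / [4] / [5] / [7] / [8]
Final shape: (4, 1, 1, 1, 1).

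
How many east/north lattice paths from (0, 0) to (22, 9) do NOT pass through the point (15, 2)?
Number of paths = 19693323

Total paths from (0, 0) to (22, 9): C(31, 22) = 20160075. Paths through (15, 2): (paths (0, 0) → (15, 2)) × (paths (15, 2) → (22, 9)) = C(17, 15) · C(14, 7) = 136 · 3432 = 466752. Avoidance count = 20160075 − 466752 = 19693323.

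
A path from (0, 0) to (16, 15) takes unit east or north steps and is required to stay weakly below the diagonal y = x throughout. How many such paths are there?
Number of paths = 35357670

By the reflection principle (André's argument), the number of monotone paths to (16, 15) with n ≤ m that never go above y = x is C(31, 16) − C(31, 17) = 300540195 − 265182525 = 35357670.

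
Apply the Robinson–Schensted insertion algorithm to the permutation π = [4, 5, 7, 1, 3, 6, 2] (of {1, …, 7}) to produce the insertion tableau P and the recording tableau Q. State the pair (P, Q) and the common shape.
P = [1, 2, 6] / [3, 5, 7] / [4];  Q = [1, 2, 3] / [4, 5, 6] / [7];  common shape = (3, 3, 1)

Row-insert the values π_1, π_2, … into P one at a time, bumping the leftmost entry strictly greater than the inserted value down to the next row. The recording tableau Q records, in position (i, j), the step at which that cell was added to P.
  Insert 4 (step 1): P = [4];  Q = [1]
  Insert 5 (step 2): P = [4, 5];  Q = [1, 2]
  Insert 7 (step 3): P = [4, 5, 7];  Q = [1, 2, 3]
  Insert 1 (step 4): P = [1, 5, 7] / [4];  Q = [1, 2, 3] / [4]
  Insert 3 (step 5): P = [1, 3, 7] / [4, 5];  Q = [1, 2, 3] / [4, 5]
  Insert 6 (step 6): P = [1, 3, 6] / [4, 5, 7];  Q = [1, 2, 3] / [4, 5, 6]
  Insert 2 (step 7): P = [1, 2, 6] / [3, 5, 7] / [4];  Q = [1, 2, 3] / [4, 5, 6] / [7]
Final shape: (3, 3, 1).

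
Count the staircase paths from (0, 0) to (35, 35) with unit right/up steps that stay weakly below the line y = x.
C_35 = 3116285494907301262

These NE paths below the diagonal are counted by the Catalan number C_n = (1/(n + 1)) · C(2n, n). For n = 35: C_35 = (1/36) · C(70, 35) = 112186277816662845432/36 = 3116285494907301262.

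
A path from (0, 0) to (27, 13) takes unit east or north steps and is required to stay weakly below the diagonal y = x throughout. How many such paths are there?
Number of paths = 6446369400

By the reflection principle (André's argument), the number of monotone paths to (27, 13) with n ≤ m that never go above y = x is C(40, 27) − C(40, 28) = 12033222880 − 5586853480 = 6446369400.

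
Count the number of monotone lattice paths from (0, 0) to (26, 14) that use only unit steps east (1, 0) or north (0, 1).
Number of paths = 23206929840

A monotone lattice path from (0, 0) to (26, 14) consists of 26 east steps and 14 north steps in some order, so it is determined by which 26 of the 40 steps are east. The count is C(40, 26) = 23206929840.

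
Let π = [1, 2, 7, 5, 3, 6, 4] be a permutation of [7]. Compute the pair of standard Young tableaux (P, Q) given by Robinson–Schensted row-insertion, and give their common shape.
P = [1, 2, 3, 4] / [5, 6] / [7];  Q = [1, 2, 3, 6] / [4, 7] / [5];  common shape = (4, 2, 1)

Row-insert the values π_1, π_2, … into P one at a time, bumping the leftmost entry strictly greater than the inserted value down to the next row. The recording tableau Q records, in position (i, j), the step at which that cell was added to P.
  Insert 1 (step 1): P = [1];  Q = [1]
  Insert 2 (step 2): P = [1, 2];  Q = [1, 2]
  Insert 7 (step 3): P = [1, 2, 7];  Q = [1, 2, 3]
  Insert 5 (step 4): P = [1, 2, 5] / [7];  Q = [1, 2, 3] / [4]
  Insert 3 (step 5): P = [1, 2, 3] / [5] / [7];  Q = [1, 2, 3] / [4] / [5]
  Insert 6 (step 6): P = [1, 2, 3, 6] / [5] / [7];  Q = [1, 2, 3, 6] / [4] / [5]
  Insert 4 (step 7): P = [1, 2, 3, 4] / [5, 6] / [7];  Q = [1, 2, 3, 6] / [4, 7] / [5]
Final shape: (4, 2, 1).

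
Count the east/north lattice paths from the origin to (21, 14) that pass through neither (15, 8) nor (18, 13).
Number of paths = 1151727300

Inclusion–exclusion. Total paths: C(35, 21) = 2319959400. Through P₁: C(23, 15)·C(12, 6) = 453050136. Through P₂: C(31, 18)·C(4, 3) = 825012300. Since P₁ is strictly southwest of P₂, a monotone path through both must visit P₁ then P₂; paths through both = C(23, 15)·C(8, 3)·C(4, 3) = 109830336. Avoid both = 2319959400 − 453050136 − 825012300 + 109830336 = 1151727300.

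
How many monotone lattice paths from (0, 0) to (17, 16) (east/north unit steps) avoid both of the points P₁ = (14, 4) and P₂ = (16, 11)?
Number of paths = 1087844400

Inclusion–exclusion. Total paths: C(33, 17) = 1166803110. Through P₁: C(18, 14)·C(15, 3) = 1392300. Through P₂: C(27, 16)·C(6, 1) = 78227370. Since P₁ is strictly southwest of P₂, a monotone path through both must visit P₁ then P₂; paths through both = C(18, 14)·C(9, 2)·C(6, 1) = 660960. Avoid both = 1166803110 − 1392300 − 78227370 + 660960 = 1087844400.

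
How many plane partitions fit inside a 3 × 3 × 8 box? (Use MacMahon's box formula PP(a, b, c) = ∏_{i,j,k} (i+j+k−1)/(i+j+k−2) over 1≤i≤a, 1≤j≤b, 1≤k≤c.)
PP(3, 3, 8) = 259545

Evaluate the triple product over i = 1..3, j = 1..3, k = 1..8. The factors are (2/1) · (3/2) · (4/3) · (5/4) · (6/5) · (7/6) · (8/7) · (9/8) · … (72 factors total). The numerators and denominators telescope so the product is an integer; carrying out the multiplication exactly gives PP(3, 3, 8) = 259545.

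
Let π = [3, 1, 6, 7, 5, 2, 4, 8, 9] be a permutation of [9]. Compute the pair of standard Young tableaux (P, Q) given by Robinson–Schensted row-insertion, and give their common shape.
P = [1, 2, 4, 8, 9] / [3, 5, 7] / [6];  Q = [1, 3, 4, 8, 9] / [2, 5, 7] / [6];  common shape = (5, 3, 1)

Row-insert the values π_1, π_2, … into P one at a time, bumping the leftmost entry strictly greater than the inserted value down to the next row. The recording tableau Q records, in position (i, j), the step at which that cell was added to P.
  Insert 3 (step 1): P = [3];  Q = [1]
  Insert 1 (step 2): P = [1] / [3];  Q = [1] / [2]
  Insert 6 (step 3): P = [1, 6] / [3];  Q = [1, 3] / [2]
  Insert 7 (step 4): P = [1, 6, 7] / [3];  Q = [1, 3, 4] / [2]
  Insert 5 (step 5): P = [1, 5, 7] / [3, 6];  Q = [1, 3, 4] / [2, 5]
  Insert 2 (step 6): P = [1, 2, 7] / [3, 5] / [6];  Q = [1, 3, 4] / [2, 5] / [6]
  Insert 4 (step 7): P = [1, 2, 4] / [3, 5, 7] / [6];  Q = [1, 3, 4] / [2, 5, 7] / [6]
  Insert 8 (step 8): P = [1, 2, 4, 8] / [3, 5, 7] / [6];  Q = [1, 3, 4, 8] / [2, 5, 7] / [6]
  Insert 9 (step 9): P = [1, 2, 4, 8, 9] / [3, 5, 7] / [6];  Q = [1, 3, 4, 8, 9] / [2, 5, 7] / [6]
Final shape: (5, 3, 1).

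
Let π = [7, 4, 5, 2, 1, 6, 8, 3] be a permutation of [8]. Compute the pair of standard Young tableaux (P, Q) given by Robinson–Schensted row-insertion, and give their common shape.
P = [1, 3, 6, 8] / [2, 5] / [4] / [7];  Q = [1, 3, 6, 7] / [2, 8] / [4] / [5];  common shape = (4, 2, 1, 1)

Row-insert the values π_1, π_2, … into P one at a time, bumping the leftmost entry strictly greater than the inserted value down to the next row. The recording tableau Q records, in position (i, j), the step at which that cell was added to P.
  Insert 7 (step 1): P = [7];  Q = [1]
  Insert 4 (step 2): P = [4] / [7];  Q = [1] / [2]
  Insert 5 (step 3): P = [4, 5] / [7];  Q = [1, 3] / [2]
  Insert 2 (step 4): P = [2, 5] / [4] / [7];  Q = [1, 3] / [2] / [4]
  Insert 1 (step 5): P = [1, 5] / [2] / [4] / [7];  Q = [1, 3] / [2] / [4] / [5]
  Insert 6 (step 6): P = [1, 5, 6] / [2] / [4] / [7];  Q = [1, 3, 6] / [2] / [4] / [5]
  Insert 8 (step 7): P = [1, 5, 6, 8] / [2] / [4] / [7];  Q = [1, 3, 6, 7] / [2] / [4] / [5]
  Insert 3 (step 8): P = [1, 3, 6, 8] / [2, 5] / [4] / [7];  Q = [1, 3, 6, 7] / [2, 8] / [4] / [5]
Final shape: (4, 2, 1, 1).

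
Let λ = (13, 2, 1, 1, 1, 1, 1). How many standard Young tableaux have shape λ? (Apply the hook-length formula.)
# SYT of shape (13, 2, 1, 1, 1, 1, 1) = 293760

Hook-length formula: f^λ = n! / Π hook(c), product over all cells c of the Young diagram. For λ = (13, 2, 1, 1, 1, 1, 1), n = 20 boxes. Hook lengths by row (left-to-right, top-to-bottom): [19, 13, 11, 10, 9, 8, 7, 6, 5, 4, 3, 2, 1]; [7, 1]; [5]; [4]; [3]; [2]; [1]. Product of hooks = 8281937664000. So f^λ = 20! / 8281937664000 = 2432902008176640000 / 8281937664000 = 293760.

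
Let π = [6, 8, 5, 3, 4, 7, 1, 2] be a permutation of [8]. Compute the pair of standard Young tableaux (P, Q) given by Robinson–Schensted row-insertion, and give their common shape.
P = [1, 2, 7] / [3, 4] / [5, 8] / [6];  Q = [1, 2, 6] / [3, 5] / [4, 8] / [7];  common shape = (3, 2, 2, 1)

Row-insert the values π_1, π_2, … into P one at a time, bumping the leftmost entry strictly greater than the inserted value down to the next row. The recording tableau Q records, in position (i, j), the step at which that cell was added to P.
  Insert 6 (step 1): P = [6];  Q = [1]
  Insert 8 (step 2): P = [6, 8];  Q = [1, 2]
  Insert 5 (step 3): P = [5, 8] / [6];  Q = [1, 2] / [3]
  Insert 3 (step 4): P = [3, 8] / [5] / [6];  Q = [1, 2] / [3] / [4]
  Insert 4 (step 5): P = [3, 4] / [5, 8] / [6];  Q = [1, 2] / [3, 5] / [4]
  Insert 7 (step 6): P = [3, 4, 7] / [5, 8] / [6];  Q = [1, 2, 6] / [3, 5] / [4]
  Insert 1 (step 7): P = [1, 4, 7] / [3, 8] / [5] / [6];  Q = [1, 2, 6] / [3, 5] / [4] / [7]
  Insert 2 (step 8): P = [1, 2, 7] / [3, 4] / [5, 8] / [6];  Q = [1, 2, 6] / [3, 5] / [4, 8] / [7]
Final shape: (3, 2, 2, 1).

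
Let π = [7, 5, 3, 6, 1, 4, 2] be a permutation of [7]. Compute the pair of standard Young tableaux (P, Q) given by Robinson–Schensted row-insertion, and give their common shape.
P = [1, 2] / [3, 4] / [5, 6] / [7];  Q = [1, 4] / [2, 6] / [3, 7] / [5];  common shape = (2, 2, 2, 1)

Row-insert the values π_1, π_2, … into P one at a time, bumping the leftmost entry strictly greater than the inserted value down to the next row. The recording tableau Q records, in position (i, j), the step at which that cell was added to P.
  Insert 7 (step 1): P = [7];  Q = [1]
  Insert 5 (step 2): P = [5] / [7];  Q = [1] / [2]
  Insert 3 (step 3): P = [3] / [5] / [7];  Q = [1] / [2] / [3]
  Insert 6 (step 4): P = [3, 6] / [5] / [7];  Q = [1, 4] / [2] / [3]
  Insert 1 (step 5): P = [1, 6] / [3] / [5] / [7];  Q = [1, 4] / [2] / [3] / [5]
  Insert 4 (step 6): P = [1, 4] / [3, 6] / [5] / [7];  Q = [1, 4] / [2, 6] / [3] / [5]
  Insert 2 (step 7): P = [1, 2] / [3, 4] / [5, 6] / [7];  Q = [1, 4] / [2, 6] / [3, 7] / [5]
Final shape: (2, 2, 2, 1).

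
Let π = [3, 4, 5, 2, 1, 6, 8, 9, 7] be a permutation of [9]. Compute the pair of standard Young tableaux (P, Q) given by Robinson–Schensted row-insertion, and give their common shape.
P = [1, 4, 5, 6, 7, 9] / [2, 8] / [3];  Q = [1, 2, 3, 6, 7, 8] / [4, 9] / [5];  common shape = (6, 2, 1)

Row-insert the values π_1, π_2, … into P one at a time, bumping the leftmost entry strictly greater than the inserted value down to the next row. The recording tableau Q records, in position (i, j), the step at which that cell was added to P.
  Insert 3 (step 1): P = [3];  Q = [1]
  Insert 4 (step 2): P = [3, 4];  Q = [1, 2]
  Insert 5 (step 3): P = [3, 4, 5];  Q = [1, 2, 3]
  Insert 2 (step 4): P = [2, 4, 5] / [3];  Q = [1, 2, 3] / [4]
  Insert 1 (step 5): P = [1, 4, 5] / [2] / [3];  Q = [1, 2, 3] / [4] / [5]
  Insert 6 (step 6): P = [1, 4, 5, 6] / [2] / [3];  Q = [1, 2, 3, 6] / [4] / [5]
  Insert 8 (step 7): P = [1, 4, 5, 6, 8] / [2] / [3];  Q = [1, 2, 3, 6, 7] / [4] / [5]
  Insert 9 (step 8): P = [1, 4, 5, 6, 8, 9] / [2] / [3];  Q = [1, 2, 3, 6, 7, 8] / [4] / [5]
  Insert 7 (step 9): P = [1, 4, 5, 6, 7, 9] / [2, 8] / [3];  Q = [1, 2, 3, 6, 7, 8] / [4, 9] / [5]
Final shape: (6, 2, 1).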